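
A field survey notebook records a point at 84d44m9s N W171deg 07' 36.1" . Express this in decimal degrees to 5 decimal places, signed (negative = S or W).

84.73583, -171.12669

φ: 44′ + 9″ = 44.15000′; 84 + 44.15000/60 = 84.735833
N ⇒ keep positive
Lon: 7′ + 36.1″ = 7.60167′; 171 + 7.60167/60 = 171.126694
W → negative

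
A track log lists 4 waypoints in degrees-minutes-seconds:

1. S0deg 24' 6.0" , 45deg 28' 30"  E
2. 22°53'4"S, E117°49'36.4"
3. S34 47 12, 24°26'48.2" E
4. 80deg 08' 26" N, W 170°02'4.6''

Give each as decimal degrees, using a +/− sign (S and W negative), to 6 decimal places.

1. -0.401667, 45.475000
2. -22.884444, 117.826778
3. -34.786667, 24.446722
4. 80.140556, -170.034611

Point 1:
  Latitude: 0 + 24/60 + 6/3600 = 0.4016667
  hemisphere S, so the sign is −
  λ: 45° + 28/60 + 30/3600 = 45 + 0.466667 + 0.008333 = 45.4750000
  E ⇒ keep positive
Point 2:
  φ: 22° + 53/60 + 4/3600 = 22 + 0.883333 + 0.001111 = 22.8844444
  S → negative
  Longitude: 117° + 49/60 + 36.4/3600 = 117 + 0.816667 + 0.010111 = 117.8267778
  E → positive
Point 3:
  φ: 47′ + 12″ = 47.20000′; 34 + 47.20000/60 = 34.7866667
  hemisphere S, so the sign is −
  λ: 24° + 26/60 + 48.2/3600 = 24 + 0.433333 + 0.013389 = 24.4467222
  E → positive
Point 4:
  Lat: 8′ + 26″ = 8.43333′; 80 + 8.43333/60 = 80.1405556
  N ⇒ keep positive
  λ: 170 + 2/60 + 4.6/3600 = 170.0346111
  W ⇒ negate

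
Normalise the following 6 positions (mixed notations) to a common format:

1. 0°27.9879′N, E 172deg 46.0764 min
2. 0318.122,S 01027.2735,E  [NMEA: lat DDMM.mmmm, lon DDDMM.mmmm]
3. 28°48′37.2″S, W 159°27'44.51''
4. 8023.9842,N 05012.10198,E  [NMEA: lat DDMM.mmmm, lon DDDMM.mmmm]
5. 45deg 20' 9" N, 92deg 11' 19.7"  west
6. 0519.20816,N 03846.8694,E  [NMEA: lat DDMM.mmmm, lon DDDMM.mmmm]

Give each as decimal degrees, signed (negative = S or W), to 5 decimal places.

1. 0.46647, 172.76794
2. -3.30203, 10.45456
3. -28.81033, -159.46236
4. 80.39974, 50.20170
5. 45.33583, -92.18881
6. 5.32014, 38.78116

Point 1:
  Lat: 27.9879′ = 0.466465°; total 0.466465
  N → positive
  λ: 172 + 46.0764/60 = 172.767940
  E ⇒ keep positive
Point 2:
  Latitude: split at 2 digits → 03° and 18.122′; 3 + 18.122/60 = 3.302033
  hemisphere S, so the sign is −
  λ: split at 3 digits → 010° and 27.2735′; 10 + 27.2735/60 = 10.454558
  E ⇒ keep positive
Point 3:
  Latitude: 48′ + 37.2″ = 48.62000′; 28 + 48.62000/60 = 28.810333
  S → negative
  Longitude: 159 + 27/60 + 44.51/3600 = 159.462364
  W → negative
Point 4:
  Lat: degrees = first 2 digits = 80, minutes = 23.9842; 80 + 23.9842/60 = 80.399737
  N → positive
  Longitude: degrees = first 3 digits = 50, minutes = 12.10198; 50 + 12.10198/60 = 50.201700
  E → positive
Point 5:
  Lat: 45° + 20/60 + 9/3600 = 45 + 0.333333 + 0.002500 = 45.335833
  N → positive
  Longitude: 11′ + 19.7″ = 11.32833′; 92 + 11.32833/60 = 92.188806
  W ⇒ negate
Point 6:
  Lat: degrees = first 2 digits = 5, minutes = 19.20816; 5 + 19.20816/60 = 5.320136
  N ⇒ keep positive
  λ: split at 3 digits → 038° and 46.8694′; 38 + 46.8694/60 = 38.781157
  E → positive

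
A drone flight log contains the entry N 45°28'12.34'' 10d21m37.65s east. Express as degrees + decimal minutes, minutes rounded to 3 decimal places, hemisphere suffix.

Lat: 28 + 12.34/60 = 28.20567′
Lon: seconds/60 = 0.62750; minutes = 21 + 0.62750 = 21.62750

45° 28.206′ N, 10° 21.628′ E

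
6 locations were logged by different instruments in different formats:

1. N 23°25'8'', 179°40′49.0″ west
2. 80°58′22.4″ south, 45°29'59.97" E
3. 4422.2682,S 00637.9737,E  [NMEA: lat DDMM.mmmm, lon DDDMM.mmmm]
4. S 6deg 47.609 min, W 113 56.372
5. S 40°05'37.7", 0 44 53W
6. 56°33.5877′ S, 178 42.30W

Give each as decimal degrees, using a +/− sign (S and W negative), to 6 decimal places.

1. 23.418889, -179.680278
2. -80.972889, 45.499992
3. -44.371137, 6.632895
4. -6.793483, -113.939533
5. -40.093806, -0.748056
6. -56.559795, -178.705000

Point 1:
  φ: 23° + 25/60 + 8/3600 = 23 + 0.416667 + 0.002222 = 23.4188889
  N ⇒ keep positive
  Longitude: 40′ + 49″ = 40.81667′; 179 + 40.81667/60 = 179.6802778
  hemisphere W, so the sign is −
Point 2:
  Lat: 58′ + 22.4″ = 58.37333′; 80 + 58.37333/60 = 80.9728889
  S → negative
  λ: 45 + 29/60 + 59.97/3600 = 45.4999917
  E ⇒ keep positive
Point 3:
  Lat: split at 2 digits → 44° and 22.2682′; 44 + 22.2682/60 = 44.3711367
  hemisphere S, so the sign is −
  λ: split at 3 digits → 006° and 37.9737′; 6 + 37.9737/60 = 6.6328950
  E ⇒ keep positive
Point 4:
  Latitude: 6 + 47.609/60 = 6.7934833
  hemisphere S, so the sign is −
  λ: 113 + 56.372/60 = 113.9395333
  W ⇒ negate
Point 5:
  Latitude: 40° + 5/60 + 37.7/3600 = 40 + 0.083333 + 0.010472 = 40.0938056
  S ⇒ negate
  Lon: 0 + 44/60 + 53/3600 = 0.7480556
  W → negative
Point 6:
  Latitude: 33.5877′ = 0.559795°; total 56.5597950
  S ⇒ negate
  λ: 42.3′ = 0.705000°; total 178.7050000
  W → negative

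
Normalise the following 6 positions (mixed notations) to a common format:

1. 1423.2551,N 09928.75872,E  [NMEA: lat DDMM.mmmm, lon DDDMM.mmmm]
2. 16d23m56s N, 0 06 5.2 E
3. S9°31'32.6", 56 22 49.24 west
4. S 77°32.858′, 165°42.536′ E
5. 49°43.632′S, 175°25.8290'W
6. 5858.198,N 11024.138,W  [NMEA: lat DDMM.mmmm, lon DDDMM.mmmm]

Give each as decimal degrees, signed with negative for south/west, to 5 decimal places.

1. 14.38759, 99.47931
2. 16.39889, 0.10144
3. -9.52572, -56.38034
4. -77.54763, 165.70893
5. -49.72720, -175.43048
6. 58.96997, -110.40230

Point 1:
  Lat: degrees = first 2 digits = 14, minutes = 23.2551; 14 + 23.2551/60 = 14.387585
  N → positive
  λ: split at 3 digits → 099° and 28.75872′; 99 + 28.75872/60 = 99.479312
  E → positive
Point 2:
  Latitude: 23′ + 56″ = 23.93333′; 16 + 23.93333/60 = 16.398889
  N → positive
  λ: 0 + 6/60 + 5.2/3600 = 0.101444
  E → positive
Point 3:
  Lat: 31′ + 32.6″ = 31.54333′; 9 + 31.54333/60 = 9.525722
  S ⇒ negate
  λ: 56° + 22/60 + 49.24/3600 = 56 + 0.366667 + 0.013678 = 56.380344
  hemisphere W, so the sign is −
Point 4:
  Latitude: 32.858′ = 0.547633°; total 77.547633
  S → negative
  Lon: 42.536′ = 0.708933°; total 165.708933
  E ⇒ keep positive
Point 5:
  Latitude: 43.632′ = 0.727200°; total 49.727200
  S → negative
  Lon: 25.829′ = 0.430483°; total 175.430483
  hemisphere W, so the sign is −
Point 6:
  φ: degrees = first 2 digits = 58, minutes = 58.198; 58 + 58.198/60 = 58.969967
  N → positive
  λ: degrees = first 3 digits = 110, minutes = 24.138; 110 + 24.138/60 = 110.402300
  W ⇒ negate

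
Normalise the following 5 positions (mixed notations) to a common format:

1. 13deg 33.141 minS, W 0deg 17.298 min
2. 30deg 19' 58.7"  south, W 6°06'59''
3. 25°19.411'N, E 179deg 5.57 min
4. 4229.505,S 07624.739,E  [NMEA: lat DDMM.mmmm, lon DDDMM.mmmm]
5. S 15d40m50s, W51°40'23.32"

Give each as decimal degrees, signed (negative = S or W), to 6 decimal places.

1. -13.552350, -0.288300
2. -30.332972, -6.116389
3. 25.323517, 179.092833
4. -42.491750, 76.412317
5. -15.680556, -51.673144

Point 1:
  Latitude: 33.141′ = 0.552350°; total 13.5523500
  S → negative
  λ: 17.298′ = 0.288300°; total 0.2883000
  W ⇒ negate
Point 2:
  Lat: 30 + 19/60 + 58.7/3600 = 30.3329722
  S → negative
  λ: 6 + 6/60 + 59/3600 = 6.1163889
  hemisphere W, so the sign is −
Point 3:
  Lat: 25 + 19.411/60 = 25.3235167
  N → positive
  Lon: 5.57′ = 0.092833°; total 179.0928333
  E → positive
Point 4:
  Latitude: split at 2 digits → 42° and 29.505′; 42 + 29.505/60 = 42.4917500
  S → negative
  Longitude: degrees = first 3 digits = 76, minutes = 24.739; 76 + 24.739/60 = 76.4123167
  E ⇒ keep positive
Point 5:
  Lat: 40′ + 50″ = 40.83333′; 15 + 40.83333/60 = 15.6805556
  hemisphere S, so the sign is −
  Lon: 51 + 40/60 + 23.32/3600 = 51.6731444
  W → negative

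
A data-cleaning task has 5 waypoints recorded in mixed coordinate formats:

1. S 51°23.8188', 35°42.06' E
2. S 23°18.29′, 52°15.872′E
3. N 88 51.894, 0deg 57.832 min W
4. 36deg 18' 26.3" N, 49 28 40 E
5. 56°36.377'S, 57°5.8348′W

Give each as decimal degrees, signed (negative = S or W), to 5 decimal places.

1. -51.39698, 35.70100
2. -23.30483, 52.26453
3. 88.86490, -0.96387
4. 36.30731, 49.47778
5. -56.60628, -57.09725

Point 1:
  Lat: 23.8188′ = 0.396980°; total 51.396980
  hemisphere S, so the sign is −
  λ: 42.06′ = 0.701000°; total 35.701000
  E → positive
Point 2:
  φ: 23 + 18.29/60 = 23.304833
  S ⇒ negate
  Lon: 15.872′ = 0.264533°; total 52.264533
  E → positive
Point 3:
  Latitude: 88 + 51.894/60 = 88.864900
  N ⇒ keep positive
  Lon: 57.832′ = 0.963867°; total 0.963867
  W → negative
Point 4:
  φ: 18′ + 26.3″ = 18.43833′; 36 + 18.43833/60 = 36.307306
  N → positive
  Longitude: 49 + 28/60 + 40/3600 = 49.477778
  E ⇒ keep positive
Point 5:
  φ: 56 + 36.377/60 = 56.606283
  S ⇒ negate
  Lon: 5.8348′ = 0.097247°; total 57.097247
  W → negative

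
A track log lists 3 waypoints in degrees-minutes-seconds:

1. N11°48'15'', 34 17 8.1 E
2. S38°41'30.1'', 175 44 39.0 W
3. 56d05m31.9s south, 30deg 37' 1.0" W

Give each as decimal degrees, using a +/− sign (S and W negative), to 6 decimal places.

1. 11.804167, 34.285583
2. -38.691694, -175.744167
3. -56.092194, -30.616944

Point 1:
  Latitude: 48′ + 15″ = 48.25000′; 11 + 48.25000/60 = 11.8041667
  N → positive
  λ: 34° + 17/60 + 8.1/3600 = 34 + 0.283333 + 0.002250 = 34.2855833
  E ⇒ keep positive
Point 2:
  Latitude: 38° + 41/60 + 30.1/3600 = 38 + 0.683333 + 0.008361 = 38.6916944
  S ⇒ negate
  λ: 175° + 44/60 + 39/3600 = 175 + 0.733333 + 0.010833 = 175.7441667
  W → negative
Point 3:
  Latitude: 5′ + 31.9″ = 5.53167′; 56 + 5.53167/60 = 56.0921944
  hemisphere S, so the sign is −
  Longitude: 37′ + 1″ = 37.01667′; 30 + 37.01667/60 = 30.6169444
  W → negative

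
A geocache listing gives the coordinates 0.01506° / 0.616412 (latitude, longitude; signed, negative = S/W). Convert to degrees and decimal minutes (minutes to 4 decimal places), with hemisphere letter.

0° 0.9036′ N, 0° 36.9847′ E

Lat: 0° + 0.015060 × 60 = 0° 0.903600′
λ: minutes = (0.616412 − 0) × 60 = 36.984720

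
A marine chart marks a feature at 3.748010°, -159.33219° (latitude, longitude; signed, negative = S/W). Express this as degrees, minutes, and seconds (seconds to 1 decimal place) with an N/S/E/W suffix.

3°44′52.8″ N, 159°19′55.9″ W

φ: whole degrees 3; 44.88060′ → 44′ and 52.836″
Longitude is negative → W; |value| = 159.332190
Longitude: 0.332190 × 60 = 19.93140′ → 19′, remainder × 60 = 55.884″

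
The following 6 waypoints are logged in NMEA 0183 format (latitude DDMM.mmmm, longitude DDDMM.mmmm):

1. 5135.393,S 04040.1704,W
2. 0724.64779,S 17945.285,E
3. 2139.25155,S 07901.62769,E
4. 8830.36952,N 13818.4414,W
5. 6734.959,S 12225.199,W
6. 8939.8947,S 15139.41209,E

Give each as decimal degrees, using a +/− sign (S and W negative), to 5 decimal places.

1. -51.58988, -40.66951
2. -7.41080, 179.75475
3. -21.65419, 79.02713
4. 88.50616, -138.30736
5. -67.58265, -122.41998
6. -89.66491, 151.65687

Point 1:
  φ: degrees = first 2 digits = 51, minutes = 35.393; 51 + 35.393/60 = 51.589883
  hemisphere S, so the sign is −
  λ: split at 3 digits → 040° and 40.1704′; 40 + 40.1704/60 = 40.669507
  W ⇒ negate
Point 2:
  Lat: degrees = first 2 digits = 7, minutes = 24.64779; 7 + 24.64779/60 = 7.410797
  hemisphere S, so the sign is −
  Longitude: degrees = first 3 digits = 179, minutes = 45.285; 179 + 45.285/60 = 179.754750
  E → positive
Point 3:
  Lat: degrees = first 2 digits = 21, minutes = 39.25155; 21 + 39.25155/60 = 21.654193
  S → negative
  Longitude: split at 3 digits → 079° and 1.62769′; 79 + 1.62769/60 = 79.027128
  E → positive
Point 4:
  Lat: split at 2 digits → 88° and 30.36952′; 88 + 30.36952/60 = 88.506159
  N ⇒ keep positive
  Lon: degrees = first 3 digits = 138, minutes = 18.4414; 138 + 18.4414/60 = 138.307357
  hemisphere W, so the sign is −
Point 5:
  Lat: degrees = first 2 digits = 67, minutes = 34.959; 67 + 34.959/60 = 67.582650
  hemisphere S, so the sign is −
  λ: split at 3 digits → 122° and 25.199′; 122 + 25.199/60 = 122.419983
  W ⇒ negate
Point 6:
  Lat: split at 2 digits → 89° and 39.8947′; 89 + 39.8947/60 = 89.664912
  hemisphere S, so the sign is −
  Lon: degrees = first 3 digits = 151, minutes = 39.41209; 151 + 39.41209/60 = 151.656868
  E ⇒ keep positive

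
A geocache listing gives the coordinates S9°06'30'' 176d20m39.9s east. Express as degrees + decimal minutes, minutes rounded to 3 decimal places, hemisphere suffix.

9° 6.500′ S, 176° 20.665′ E

φ: seconds/60 = 0.50000; minutes = 6 + 0.50000 = 6.50000
Lon: 20 + 39.9/60 = 20.66500′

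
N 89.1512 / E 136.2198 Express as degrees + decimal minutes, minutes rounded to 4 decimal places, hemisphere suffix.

φ: 89° + 0.151200 × 60 = 89° 9.072000′
Longitude: 136° + 0.219800 × 60 = 136° 13.188000′

89° 9.0720′ N, 136° 13.1880′ E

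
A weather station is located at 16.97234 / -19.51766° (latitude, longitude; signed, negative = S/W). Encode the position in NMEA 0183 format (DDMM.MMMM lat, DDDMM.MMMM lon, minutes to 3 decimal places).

1658.340,N / 01931.060,W

Lat: fractional part 0.972340 → 58.34040 minutes
Longitude is negative → W; |value| = 19.517660
Longitude: fractional part 0.517660 → 31.05960 minutes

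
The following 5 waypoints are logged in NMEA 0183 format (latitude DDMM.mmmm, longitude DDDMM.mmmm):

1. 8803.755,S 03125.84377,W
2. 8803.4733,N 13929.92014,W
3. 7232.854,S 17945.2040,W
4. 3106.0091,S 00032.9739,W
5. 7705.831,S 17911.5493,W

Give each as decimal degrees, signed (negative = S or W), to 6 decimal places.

Point 1:
  Lat: split at 2 digits → 88° and 3.755′; 88 + 3.755/60 = 88.0625833
  hemisphere S, so the sign is −
  Lon: degrees = first 3 digits = 31, minutes = 25.84377; 31 + 25.84377/60 = 31.4307295
  hemisphere W, so the sign is −
Point 2:
  Lat: degrees = first 2 digits = 88, minutes = 3.4733; 88 + 3.4733/60 = 88.0578883
  N → positive
  Lon: split at 3 digits → 139° and 29.92014′; 139 + 29.92014/60 = 139.4986690
  W ⇒ negate
Point 3:
  φ: split at 2 digits → 72° and 32.854′; 72 + 32.854/60 = 72.5475667
  hemisphere S, so the sign is −
  Lon: split at 3 digits → 179° and 45.204′; 179 + 45.204/60 = 179.7534000
  W ⇒ negate
Point 4:
  Lat: degrees = first 2 digits = 31, minutes = 6.0091; 31 + 6.0091/60 = 31.1001517
  S → negative
  Longitude: degrees = first 3 digits = 0, minutes = 32.9739; 0 + 32.9739/60 = 0.5495650
  W ⇒ negate
Point 5:
  Latitude: split at 2 digits → 77° and 5.831′; 77 + 5.831/60 = 77.0971833
  hemisphere S, so the sign is −
  λ: degrees = first 3 digits = 179, minutes = 11.5493; 179 + 11.5493/60 = 179.1924883
  W → negative

1. -88.062583, -31.430730
2. 88.057888, -139.498669
3. -72.547567, -179.753400
4. -31.100152, -0.549565
5. -77.097183, -179.192488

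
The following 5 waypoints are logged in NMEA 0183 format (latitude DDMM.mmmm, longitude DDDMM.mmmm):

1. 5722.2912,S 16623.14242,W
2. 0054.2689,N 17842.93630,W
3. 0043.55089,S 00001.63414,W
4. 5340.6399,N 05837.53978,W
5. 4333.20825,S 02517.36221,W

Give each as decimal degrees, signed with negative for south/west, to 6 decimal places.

1. -57.371520, -166.385707
2. 0.904482, -178.715605
3. -0.725848, -0.027236
4. 53.677332, -58.625663
5. -43.553471, -25.289370

Point 1:
  φ: degrees = first 2 digits = 57, minutes = 22.2912; 57 + 22.2912/60 = 57.3715200
  S → negative
  Longitude: split at 3 digits → 166° and 23.14242′; 166 + 23.14242/60 = 166.3857070
  hemisphere W, so the sign is −
Point 2:
  Latitude: split at 2 digits → 00° and 54.2689′; 0 + 54.2689/60 = 0.9044817
  N → positive
  Lon: split at 3 digits → 178° and 42.9363′; 178 + 42.9363/60 = 178.7156050
  hemisphere W, so the sign is −
Point 3:
  Lat: degrees = first 2 digits = 0, minutes = 43.55089; 0 + 43.55089/60 = 0.7258482
  hemisphere S, so the sign is −
  Lon: degrees = first 3 digits = 0, minutes = 1.63414; 0 + 1.63414/60 = 0.0272357
  W → negative
Point 4:
  Latitude: split at 2 digits → 53° and 40.6399′; 53 + 40.6399/60 = 53.6773317
  N → positive
  Longitude: degrees = first 3 digits = 58, minutes = 37.53978; 58 + 37.53978/60 = 58.6256630
  hemisphere W, so the sign is −
Point 5:
  Lat: split at 2 digits → 43° and 33.20825′; 43 + 33.20825/60 = 43.5534708
  hemisphere S, so the sign is −
  Longitude: degrees = first 3 digits = 25, minutes = 17.36221; 25 + 17.36221/60 = 25.2893702
  hemisphere W, so the sign is −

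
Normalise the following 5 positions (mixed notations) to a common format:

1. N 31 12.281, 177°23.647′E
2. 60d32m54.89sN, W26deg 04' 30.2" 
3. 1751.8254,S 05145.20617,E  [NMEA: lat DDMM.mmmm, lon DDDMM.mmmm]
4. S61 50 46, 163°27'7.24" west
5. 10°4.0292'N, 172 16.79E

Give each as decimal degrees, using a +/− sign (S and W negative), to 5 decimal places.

Point 1:
  φ: 12.281′ = 0.204683°; total 31.204683
  N ⇒ keep positive
  Longitude: 177 + 23.647/60 = 177.394117
  E → positive
Point 2:
  Lat: 60 + 32/60 + 54.89/3600 = 60.548581
  N ⇒ keep positive
  λ: 26 + 4/60 + 30.2/3600 = 26.075056
  W → negative
Point 3:
  Latitude: split at 2 digits → 17° and 51.8254′; 17 + 51.8254/60 = 17.863757
  S ⇒ negate
  Lon: degrees = first 3 digits = 51, minutes = 45.20617; 51 + 45.20617/60 = 51.753436
  E → positive
Point 4:
  φ: 61 + 50/60 + 46/3600 = 61.846111
  S → negative
  λ: 163 + 27/60 + 7.24/3600 = 163.452011
  hemisphere W, so the sign is −
Point 5:
  Lat: 10 + 4.0292/60 = 10.067153
  N → positive
  Longitude: 172 + 16.79/60 = 172.279833
  E → positive

1. 31.20468, 177.39412
2. 60.54858, -26.07506
3. -17.86376, 51.75344
4. -61.84611, -163.45201
5. 10.06715, 172.27983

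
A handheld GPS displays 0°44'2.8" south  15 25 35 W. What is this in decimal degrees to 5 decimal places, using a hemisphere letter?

Lat: 0° + 44/60 + 2.8/3600 = 0 + 0.733333 + 0.000778 = 0.734111
Longitude: 15 + 25/60 + 35/3600 = 15.426389

0.73411° S, 15.42639° W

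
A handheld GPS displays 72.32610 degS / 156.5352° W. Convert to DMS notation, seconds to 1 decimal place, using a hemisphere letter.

72°19′34.0″ S, 156°32′6.7″ W

Latitude: 0.326100 × 60 = 19.56600′ → 19′, remainder × 60 = 33.960″
Longitude: 0.535200 × 60 = 32.11200′ → 32′, remainder × 60 = 6.720″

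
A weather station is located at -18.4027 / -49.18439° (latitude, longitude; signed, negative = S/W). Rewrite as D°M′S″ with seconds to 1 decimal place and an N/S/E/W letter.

18°24′9.7″ S, 49°11′3.8″ W

Latitude is negative → S; |value| = 18.402700
Latitude: 0.402700 × 60 = 24.16200′ → 24′, remainder × 60 = 9.720″
Longitude is negative → W; |value| = 49.184390
Lon: whole degrees 49; 11.06340′ → 11′ and 3.804″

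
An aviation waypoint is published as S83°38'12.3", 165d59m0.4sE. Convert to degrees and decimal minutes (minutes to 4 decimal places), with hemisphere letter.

Latitude: seconds/60 = 0.20500; minutes = 38 + 0.20500 = 38.205000
λ: 59 + 0.4/60 = 59.006667′

83° 38.2050′ S, 165° 59.0067′ E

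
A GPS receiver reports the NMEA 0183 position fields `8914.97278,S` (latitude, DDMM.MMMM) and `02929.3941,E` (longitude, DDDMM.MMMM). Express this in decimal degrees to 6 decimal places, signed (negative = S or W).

-89.249546, 29.489902

Latitude: split at 2 digits → 89° and 14.97278′; 89 + 14.97278/60 = 89.2495463
hemisphere S, so the sign is −
Longitude: degrees = first 3 digits = 29, minutes = 29.3941; 29 + 29.3941/60 = 29.4899017
E ⇒ keep positive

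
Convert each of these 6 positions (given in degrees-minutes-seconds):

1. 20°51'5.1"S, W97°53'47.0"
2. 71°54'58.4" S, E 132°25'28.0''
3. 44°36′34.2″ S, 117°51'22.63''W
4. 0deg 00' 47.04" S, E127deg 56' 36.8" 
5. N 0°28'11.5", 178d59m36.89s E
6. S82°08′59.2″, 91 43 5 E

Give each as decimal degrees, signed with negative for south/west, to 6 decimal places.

1. -20.851417, -97.896389
2. -71.916222, 132.424444
3. -44.609500, -117.856286
4. -0.013067, 127.943556
5. 0.469861, 178.993581
6. -82.149778, 91.718056

Point 1:
  Lat: 20° + 51/60 + 5.1/3600 = 20 + 0.850000 + 0.001417 = 20.8514167
  S ⇒ negate
  Lon: 53′ + 47″ = 53.78333′; 97 + 53.78333/60 = 97.8963889
  W → negative
Point 2:
  Latitude: 71° + 54/60 + 58.4/3600 = 71 + 0.900000 + 0.016222 = 71.9162222
  hemisphere S, so the sign is −
  λ: 25′ + 28″ = 25.46667′; 132 + 25.46667/60 = 132.4244444
  E ⇒ keep positive
Point 3:
  φ: 44° + 36/60 + 34.2/3600 = 44 + 0.600000 + 0.009500 = 44.6095000
  S ⇒ negate
  λ: 117° + 51/60 + 22.63/3600 = 117 + 0.850000 + 0.006286 = 117.8562861
  W ⇒ negate
Point 4:
  Lat: 0 + 0/60 + 47.04/3600 = 0.0130667
  hemisphere S, so the sign is −
  λ: 127° + 56/60 + 36.8/3600 = 127 + 0.933333 + 0.010222 = 127.9435556
  E → positive
Point 5:
  Lat: 28′ + 11.5″ = 28.19167′; 0 + 28.19167/60 = 0.4698611
  N ⇒ keep positive
  Longitude: 59′ + 36.89″ = 59.61483′; 178 + 59.61483/60 = 178.9935806
  E → positive
Point 6:
  Latitude: 82° + 8/60 + 59.2/3600 = 82 + 0.133333 + 0.016444 = 82.1497778
  S ⇒ negate
  Longitude: 43′ + 5″ = 43.08333′; 91 + 43.08333/60 = 91.7180556
  E ⇒ keep positive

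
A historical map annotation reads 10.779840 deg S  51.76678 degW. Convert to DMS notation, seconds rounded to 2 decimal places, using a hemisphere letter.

10°46′47.42″ S, 51°46′0.41″ W

Latitude: 0.779840° → 46.79040′; 0.79040 × 60 = 47.4240″
Lon: 0.766780° → 46.00680′; 0.00680 × 60 = 0.4080″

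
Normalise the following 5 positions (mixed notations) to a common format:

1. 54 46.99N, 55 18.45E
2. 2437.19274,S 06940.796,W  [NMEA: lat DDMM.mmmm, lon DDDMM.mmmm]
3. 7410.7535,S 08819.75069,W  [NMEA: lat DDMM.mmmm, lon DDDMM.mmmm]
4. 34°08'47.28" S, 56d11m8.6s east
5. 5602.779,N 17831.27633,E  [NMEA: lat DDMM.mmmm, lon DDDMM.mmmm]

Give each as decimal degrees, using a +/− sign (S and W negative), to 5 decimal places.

Point 1:
  Lat: 46.99′ = 0.783167°; total 54.783167
  N ⇒ keep positive
  Lon: 55 + 18.45/60 = 55.307500
  E → positive
Point 2:
  Latitude: split at 2 digits → 24° and 37.19274′; 24 + 37.19274/60 = 24.619879
  S ⇒ negate
  Lon: split at 3 digits → 069° and 40.796′; 69 + 40.796/60 = 69.679933
  W ⇒ negate
Point 3:
  φ: degrees = first 2 digits = 74, minutes = 10.7535; 74 + 10.7535/60 = 74.179225
  S → negative
  Lon: split at 3 digits → 088° and 19.75069′; 88 + 19.75069/60 = 88.329178
  W → negative
Point 4:
  Lat: 34° + 8/60 + 47.28/3600 = 34 + 0.133333 + 0.013133 = 34.146467
  hemisphere S, so the sign is −
  Lon: 56 + 11/60 + 8.6/3600 = 56.185722
  E ⇒ keep positive
Point 5:
  Lat: split at 2 digits → 56° and 2.779′; 56 + 2.779/60 = 56.046317
  N → positive
  Lon: split at 3 digits → 178° and 31.27633′; 178 + 31.27633/60 = 178.521272
  E ⇒ keep positive

1. 54.78317, 55.30750
2. -24.61988, -69.67993
3. -74.17923, -88.32918
4. -34.14647, 56.18572
5. 56.04632, 178.52127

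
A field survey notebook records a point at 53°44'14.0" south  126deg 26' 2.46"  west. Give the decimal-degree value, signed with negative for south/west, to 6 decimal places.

Latitude: 53° + 44/60 + 14/3600 = 53 + 0.733333 + 0.003889 = 53.7372222
S ⇒ negate
Longitude: 126° + 26/60 + 2.46/3600 = 126 + 0.433333 + 0.000683 = 126.4340167
W → negative

-53.737222, -126.434017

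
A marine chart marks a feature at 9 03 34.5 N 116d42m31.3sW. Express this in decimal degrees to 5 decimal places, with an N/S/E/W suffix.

9.05958° N, 116.70869° W

Latitude: 3′ + 34.5″ = 3.57500′; 9 + 3.57500/60 = 9.059583
Longitude: 42′ + 31.3″ = 42.52167′; 116 + 42.52167/60 = 116.708694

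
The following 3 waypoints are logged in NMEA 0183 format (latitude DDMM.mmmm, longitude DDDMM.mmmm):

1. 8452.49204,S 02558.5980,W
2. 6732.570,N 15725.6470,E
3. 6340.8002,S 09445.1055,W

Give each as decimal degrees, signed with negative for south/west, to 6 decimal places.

1. -84.874867, -25.976633
2. 67.542833, 157.427450
3. -63.680003, -94.751758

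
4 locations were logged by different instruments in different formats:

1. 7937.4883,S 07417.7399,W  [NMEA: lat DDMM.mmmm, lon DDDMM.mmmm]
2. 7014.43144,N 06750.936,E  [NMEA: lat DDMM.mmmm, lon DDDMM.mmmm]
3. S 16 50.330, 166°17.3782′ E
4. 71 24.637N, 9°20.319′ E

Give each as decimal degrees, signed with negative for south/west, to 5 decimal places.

1. -79.62481, -74.29567
2. 70.24052, 67.84893
3. -16.83883, 166.28964
4. 71.41062, 9.33865

Point 1:
  Latitude: degrees = first 2 digits = 79, minutes = 37.4883; 79 + 37.4883/60 = 79.624805
  hemisphere S, so the sign is −
  λ: split at 3 digits → 074° and 17.7399′; 74 + 17.7399/60 = 74.295665
  W ⇒ negate
Point 2:
  Latitude: degrees = first 2 digits = 70, minutes = 14.43144; 70 + 14.43144/60 = 70.240524
  N ⇒ keep positive
  Lon: split at 3 digits → 067° and 50.936′; 67 + 50.936/60 = 67.848933
  E → positive
Point 3:
  φ: 50.33′ = 0.838833°; total 16.838833
  hemisphere S, so the sign is −
  Lon: 166 + 17.3782/60 = 166.289637
  E ⇒ keep positive
Point 4:
  Lat: 71 + 24.637/60 = 71.410617
  N ⇒ keep positive
  Longitude: 9 + 20.319/60 = 9.338650
  E → positive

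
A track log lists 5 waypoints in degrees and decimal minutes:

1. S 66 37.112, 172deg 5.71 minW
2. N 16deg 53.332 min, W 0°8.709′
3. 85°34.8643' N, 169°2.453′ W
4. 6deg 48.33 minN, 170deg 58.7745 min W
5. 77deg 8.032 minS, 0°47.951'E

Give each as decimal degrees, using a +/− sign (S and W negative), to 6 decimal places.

1. -66.618533, -172.095167
2. 16.888867, -0.145150
3. 85.581072, -169.040883
4. 6.805500, -170.979575
5. -77.133867, 0.799183

Point 1:
  φ: 37.112′ = 0.618533°; total 66.6185333
  S → negative
  λ: 5.71′ = 0.095167°; total 172.0951667
  hemisphere W, so the sign is −
Point 2:
  φ: 53.332′ = 0.888867°; total 16.8888667
  N → positive
  Longitude: 8.709′ = 0.145150°; total 0.1451500
  W → negative
Point 3:
  Latitude: 34.8643′ = 0.581072°; total 85.5810717
  N ⇒ keep positive
  Longitude: 2.453′ = 0.040883°; total 169.0408833
  W ⇒ negate
Point 4:
  Lat: 6 + 48.33/60 = 6.8055000
  N → positive
  λ: 58.7745′ = 0.979575°; total 170.9795750
  hemisphere W, so the sign is −
Point 5:
  Lat: 8.032′ = 0.133867°; total 77.1338667
  S ⇒ negate
  Longitude: 47.951′ = 0.799183°; total 0.7991833
  E ⇒ keep positive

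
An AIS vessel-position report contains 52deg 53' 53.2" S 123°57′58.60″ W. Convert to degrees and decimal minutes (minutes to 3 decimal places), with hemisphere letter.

Latitude: seconds/60 = 0.88667; minutes = 53 + 0.88667 = 53.88667
λ: seconds/60 = 0.97667; minutes = 57 + 0.97667 = 57.97667

52° 53.887′ S, 123° 57.977′ W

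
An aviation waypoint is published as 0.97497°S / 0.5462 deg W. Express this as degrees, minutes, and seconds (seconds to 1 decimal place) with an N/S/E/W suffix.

0°58′29.9″ S, 0°32′46.3″ W

Lat: whole degrees 0; 58.49820′ → 58′ and 29.892″
Longitude: 0.546200° → 32.77200′; 0.77200 × 60 = 46.320″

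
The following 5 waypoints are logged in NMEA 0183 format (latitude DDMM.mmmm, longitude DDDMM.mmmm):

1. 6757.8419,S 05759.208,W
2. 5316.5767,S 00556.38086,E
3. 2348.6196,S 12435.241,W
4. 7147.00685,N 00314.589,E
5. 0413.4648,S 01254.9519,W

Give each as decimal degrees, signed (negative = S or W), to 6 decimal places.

1. -67.964032, -57.986800
2. -53.276278, 5.939681
3. -23.810327, -124.587350
4. 71.783448, 3.243150
5. -4.224413, -12.915865

Point 1:
  Latitude: split at 2 digits → 67° and 57.8419′; 67 + 57.8419/60 = 67.9640317
  hemisphere S, so the sign is −
  Lon: degrees = first 3 digits = 57, minutes = 59.208; 57 + 59.208/60 = 57.9868000
  W → negative
Point 2:
  φ: split at 2 digits → 53° and 16.5767′; 53 + 16.5767/60 = 53.2762783
  hemisphere S, so the sign is −
  Lon: split at 3 digits → 005° and 56.38086′; 5 + 56.38086/60 = 5.9396810
  E → positive
Point 3:
  φ: degrees = first 2 digits = 23, minutes = 48.6196; 23 + 48.6196/60 = 23.8103267
  S ⇒ negate
  Longitude: split at 3 digits → 124° and 35.241′; 124 + 35.241/60 = 124.5873500
  W ⇒ negate
Point 4:
  φ: split at 2 digits → 71° and 47.00685′; 71 + 47.00685/60 = 71.7834475
  N → positive
  Longitude: degrees = first 3 digits = 3, minutes = 14.589; 3 + 14.589/60 = 3.2431500
  E ⇒ keep positive
Point 5:
  φ: degrees = first 2 digits = 4, minutes = 13.4648; 4 + 13.4648/60 = 4.2244133
  S ⇒ negate
  λ: split at 3 digits → 012° and 54.9519′; 12 + 54.9519/60 = 12.9158650
  W → negative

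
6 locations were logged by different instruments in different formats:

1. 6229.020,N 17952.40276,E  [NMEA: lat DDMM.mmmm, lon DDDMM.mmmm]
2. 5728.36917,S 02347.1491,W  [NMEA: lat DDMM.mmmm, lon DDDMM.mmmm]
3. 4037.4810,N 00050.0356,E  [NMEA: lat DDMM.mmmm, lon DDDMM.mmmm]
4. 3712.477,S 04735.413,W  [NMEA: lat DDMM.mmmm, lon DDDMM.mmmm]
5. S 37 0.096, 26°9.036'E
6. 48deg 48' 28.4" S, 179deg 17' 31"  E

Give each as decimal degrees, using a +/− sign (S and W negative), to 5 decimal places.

Point 1:
  Latitude: split at 2 digits → 62° and 29.02′; 62 + 29.02/60 = 62.483667
  N → positive
  Longitude: split at 3 digits → 179° and 52.40276′; 179 + 52.40276/60 = 179.873379
  E → positive
Point 2:
  Latitude: split at 2 digits → 57° and 28.36917′; 57 + 28.36917/60 = 57.472820
  S → negative
  λ: split at 3 digits → 023° and 47.1491′; 23 + 47.1491/60 = 23.785818
  hemisphere W, so the sign is −
Point 3:
  Latitude: degrees = first 2 digits = 40, minutes = 37.481; 40 + 37.481/60 = 40.624683
  N ⇒ keep positive
  λ: split at 3 digits → 000° and 50.0356′; 0 + 50.0356/60 = 0.833927
  E ⇒ keep positive
Point 4:
  Latitude: degrees = first 2 digits = 37, minutes = 12.477; 37 + 12.477/60 = 37.207950
  hemisphere S, so the sign is −
  Longitude: degrees = first 3 digits = 47, minutes = 35.413; 47 + 35.413/60 = 47.590217
  W ⇒ negate
Point 5:
  φ: 0.096′ = 0.001600°; total 37.001600
  hemisphere S, so the sign is −
  Lon: 26 + 9.036/60 = 26.150600
  E ⇒ keep positive
Point 6:
  Latitude: 48 + 48/60 + 28.4/3600 = 48.807889
  S ⇒ negate
  Longitude: 179 + 17/60 + 31/3600 = 179.291944
  E → positive

1. 62.48367, 179.87338
2. -57.47282, -23.78582
3. 40.62468, 0.83393
4. -37.20795, -47.59022
5. -37.00160, 26.15060
6. -48.80789, 179.29194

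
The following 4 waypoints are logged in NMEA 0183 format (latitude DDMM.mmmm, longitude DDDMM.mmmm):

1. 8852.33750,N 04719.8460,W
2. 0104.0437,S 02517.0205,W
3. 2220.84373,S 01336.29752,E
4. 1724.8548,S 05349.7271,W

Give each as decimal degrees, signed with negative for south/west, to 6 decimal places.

1. 88.872292, -47.330767
2. -1.067395, -25.283675
3. -22.347396, 13.604959
4. -17.414247, -53.828785

Point 1:
  Lat: split at 2 digits → 88° and 52.3375′; 88 + 52.3375/60 = 88.8722917
  N → positive
  Longitude: degrees = first 3 digits = 47, minutes = 19.846; 47 + 19.846/60 = 47.3307667
  W → negative
Point 2:
  Lat: split at 2 digits → 01° and 4.0437′; 1 + 4.0437/60 = 1.0673950
  S ⇒ negate
  λ: degrees = first 3 digits = 25, minutes = 17.0205; 25 + 17.0205/60 = 25.2836750
  W → negative
Point 3:
  Latitude: degrees = first 2 digits = 22, minutes = 20.84373; 22 + 20.84373/60 = 22.3473955
  S ⇒ negate
  Longitude: split at 3 digits → 013° and 36.29752′; 13 + 36.29752/60 = 13.6049587
  E → positive
Point 4:
  Latitude: split at 2 digits → 17° and 24.8548′; 17 + 24.8548/60 = 17.4142467
  S → negative
  Lon: degrees = first 3 digits = 53, minutes = 49.7271; 53 + 49.7271/60 = 53.8287850
  W ⇒ negate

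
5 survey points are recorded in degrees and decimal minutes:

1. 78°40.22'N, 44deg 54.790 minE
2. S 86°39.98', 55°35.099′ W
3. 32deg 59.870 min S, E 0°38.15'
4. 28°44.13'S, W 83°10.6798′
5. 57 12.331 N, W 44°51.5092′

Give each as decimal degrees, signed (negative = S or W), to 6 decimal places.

Point 1:
  Latitude: 78 + 40.22/60 = 78.6703333
  N ⇒ keep positive
  λ: 44 + 54.79/60 = 44.9131667
  E → positive
Point 2:
  Lat: 86 + 39.98/60 = 86.6663333
  hemisphere S, so the sign is −
  Longitude: 55 + 35.099/60 = 55.5849833
  hemisphere W, so the sign is −
Point 3:
  Lat: 59.87′ = 0.997833°; total 32.9978333
  S ⇒ negate
  λ: 0 + 38.15/60 = 0.6358333
  E → positive
Point 4:
  Lat: 28 + 44.13/60 = 28.7355000
  S ⇒ negate
  λ: 83 + 10.6798/60 = 83.1779967
  W ⇒ negate
Point 5:
  φ: 12.331′ = 0.205517°; total 57.2055167
  N ⇒ keep positive
  Longitude: 51.5092′ = 0.858487°; total 44.8584867
  hemisphere W, so the sign is −

1. 78.670333, 44.913167
2. -86.666333, -55.584983
3. -32.997833, 0.635833
4. -28.735500, -83.177997
5. 57.205517, -44.858487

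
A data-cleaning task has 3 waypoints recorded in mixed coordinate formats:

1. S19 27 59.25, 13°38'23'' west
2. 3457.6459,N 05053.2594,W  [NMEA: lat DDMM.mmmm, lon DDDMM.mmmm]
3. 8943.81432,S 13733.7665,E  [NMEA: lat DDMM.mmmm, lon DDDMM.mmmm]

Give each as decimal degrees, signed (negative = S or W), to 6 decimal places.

1. -19.466458, -13.639722
2. 34.960765, -50.887657
3. -89.730239, 137.562775

Point 1:
  Lat: 27′ + 59.25″ = 27.98750′; 19 + 27.98750/60 = 19.4664583
  S ⇒ negate
  λ: 13 + 38/60 + 23/3600 = 13.6397222
  W ⇒ negate
Point 2:
  Lat: degrees = first 2 digits = 34, minutes = 57.6459; 34 + 57.6459/60 = 34.9607650
  N → positive
  λ: degrees = first 3 digits = 50, minutes = 53.2594; 50 + 53.2594/60 = 50.8876567
  W ⇒ negate
Point 3:
  Lat: degrees = first 2 digits = 89, minutes = 43.81432; 89 + 43.81432/60 = 89.7302387
  S ⇒ negate
  Longitude: split at 3 digits → 137° and 33.7665′; 137 + 33.7665/60 = 137.5627750
  E ⇒ keep positive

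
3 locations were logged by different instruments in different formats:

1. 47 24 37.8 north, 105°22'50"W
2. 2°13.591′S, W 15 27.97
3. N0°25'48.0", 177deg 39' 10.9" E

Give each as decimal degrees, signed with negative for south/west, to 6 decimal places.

Point 1:
  Lat: 47 + 24/60 + 37.8/3600 = 47.4105000
  N ⇒ keep positive
  Longitude: 105 + 22/60 + 50/3600 = 105.3805556
  W ⇒ negate
Point 2:
  Lat: 13.591′ = 0.226517°; total 2.2265167
  S → negative
  λ: 27.97′ = 0.466167°; total 15.4661667
  W ⇒ negate
Point 3:
  φ: 25′ + 48″ = 25.80000′; 0 + 25.80000/60 = 0.4300000
  N → positive
  Longitude: 39′ + 10.9″ = 39.18167′; 177 + 39.18167/60 = 177.6530278
  E → positive

1. 47.410500, -105.380556
2. -2.226517, -15.466167
3. 0.430000, 177.653028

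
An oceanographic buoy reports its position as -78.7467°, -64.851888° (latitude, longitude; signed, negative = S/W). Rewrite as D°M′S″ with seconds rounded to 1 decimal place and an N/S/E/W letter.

Latitude is negative → S; |value| = 78.746700
Lat: whole degrees 78; 44.80200′ → 44′ and 48.120″
Longitude is negative → W; |value| = 64.851888
λ: whole degrees 64; 51.11328′ → 51′ and 6.797″

78°44′48.1″ S, 64°51′6.8″ W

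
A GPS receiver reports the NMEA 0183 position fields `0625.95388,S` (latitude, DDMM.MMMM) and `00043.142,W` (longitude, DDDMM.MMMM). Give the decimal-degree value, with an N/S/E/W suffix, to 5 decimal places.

Latitude: degrees = first 2 digits = 6, minutes = 25.95388; 6 + 25.95388/60 = 6.432565
λ: degrees = first 3 digits = 0, minutes = 43.142; 0 + 43.142/60 = 0.719033

6.43256° S, 0.71903° W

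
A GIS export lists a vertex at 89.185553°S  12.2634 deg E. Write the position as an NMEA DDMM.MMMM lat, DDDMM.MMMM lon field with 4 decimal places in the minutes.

8911.1332,S / 01215.8040,E

φ: fractional part 0.185553 → 11.133180 minutes
Lon: 12° + 0.263400 × 60 = 12° 15.804000′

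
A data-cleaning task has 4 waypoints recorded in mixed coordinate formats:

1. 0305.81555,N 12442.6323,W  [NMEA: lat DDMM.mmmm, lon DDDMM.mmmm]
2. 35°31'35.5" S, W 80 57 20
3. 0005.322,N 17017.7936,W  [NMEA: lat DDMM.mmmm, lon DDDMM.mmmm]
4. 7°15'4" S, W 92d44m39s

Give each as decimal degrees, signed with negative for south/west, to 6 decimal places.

Point 1:
  Lat: split at 2 digits → 03° and 5.81555′; 3 + 5.81555/60 = 3.0969258
  N ⇒ keep positive
  Longitude: degrees = first 3 digits = 124, minutes = 42.6323; 124 + 42.6323/60 = 124.7105383
  hemisphere W, so the sign is −
Point 2:
  Lat: 35 + 31/60 + 35.5/3600 = 35.5265278
  S ⇒ negate
  Lon: 80 + 57/60 + 20/3600 = 80.9555556
  W → negative
Point 3:
  φ: split at 2 digits → 00° and 5.322′; 0 + 5.322/60 = 0.0887000
  N → positive
  Longitude: split at 3 digits → 170° and 17.7936′; 170 + 17.7936/60 = 170.2965600
  W ⇒ negate
Point 4:
  Latitude: 7 + 15/60 + 4/3600 = 7.2511111
  hemisphere S, so the sign is −
  λ: 44′ + 39″ = 44.65000′; 92 + 44.65000/60 = 92.7441667
  W → negative

1. 3.096926, -124.710538
2. -35.526528, -80.955556
3. 0.088700, -170.296560
4. -7.251111, -92.744167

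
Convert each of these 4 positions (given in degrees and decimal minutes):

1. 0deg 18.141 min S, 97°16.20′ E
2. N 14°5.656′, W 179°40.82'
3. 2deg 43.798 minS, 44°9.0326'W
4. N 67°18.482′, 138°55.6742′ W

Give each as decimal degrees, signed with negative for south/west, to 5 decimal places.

1. -0.30235, 97.27000
2. 14.09427, -179.68033
3. -2.72997, -44.15054
4. 67.30803, -138.92790

Point 1:
  φ: 18.141′ = 0.302350°; total 0.302350
  hemisphere S, so the sign is −
  λ: 97 + 16.2/60 = 97.270000
  E → positive
Point 2:
  φ: 5.656′ = 0.094267°; total 14.094267
  N ⇒ keep positive
  Longitude: 179 + 40.82/60 = 179.680333
  hemisphere W, so the sign is −
Point 3:
  φ: 2 + 43.798/60 = 2.729967
  S → negative
  λ: 44 + 9.0326/60 = 44.150543
  hemisphere W, so the sign is −
Point 4:
  Lat: 18.482′ = 0.308033°; total 67.308033
  N → positive
  Lon: 138 + 55.6742/60 = 138.927903
  hemisphere W, so the sign is −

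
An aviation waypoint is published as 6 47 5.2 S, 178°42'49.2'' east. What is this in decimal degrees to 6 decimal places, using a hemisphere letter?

6.784778° S, 178.713667° E

Lat: 6 + 47/60 + 5.2/3600 = 6.7847778
Longitude: 42′ + 49.2″ = 42.82000′; 178 + 42.82000/60 = 178.7136667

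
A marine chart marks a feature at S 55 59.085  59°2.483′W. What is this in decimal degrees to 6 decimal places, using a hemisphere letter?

55.984750° S, 59.041383° W

Latitude: 59.085′ = 0.984750°; total 55.9847500
Lon: 2.483′ = 0.041383°; total 59.0413833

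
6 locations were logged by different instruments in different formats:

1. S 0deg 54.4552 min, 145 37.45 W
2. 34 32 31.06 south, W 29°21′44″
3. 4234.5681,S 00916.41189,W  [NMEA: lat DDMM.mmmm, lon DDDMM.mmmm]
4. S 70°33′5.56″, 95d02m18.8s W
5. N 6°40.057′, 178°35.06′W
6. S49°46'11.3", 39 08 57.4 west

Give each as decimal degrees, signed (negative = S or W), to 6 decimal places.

Point 1:
  Latitude: 54.4552′ = 0.907587°; total 0.9075867
  hemisphere S, so the sign is −
  λ: 37.45′ = 0.624167°; total 145.6241667
  W → negative
Point 2:
  Lat: 32′ + 31.06″ = 32.51767′; 34 + 32.51767/60 = 34.5419611
  hemisphere S, so the sign is −
  Lon: 29 + 21/60 + 44/3600 = 29.3622222
  hemisphere W, so the sign is −
Point 3:
  Lat: split at 2 digits → 42° and 34.5681′; 42 + 34.5681/60 = 42.5761350
  S ⇒ negate
  Longitude: degrees = first 3 digits = 9, minutes = 16.41189; 9 + 16.41189/60 = 9.2735315
  W ⇒ negate
Point 4:
  Lat: 70° + 33/60 + 5.56/3600 = 70 + 0.550000 + 0.001544 = 70.5515444
  S ⇒ negate
  λ: 95 + 2/60 + 18.8/3600 = 95.0385556
  hemisphere W, so the sign is −
Point 5:
  Lat: 40.057′ = 0.667617°; total 6.6676167
  N ⇒ keep positive
  Lon: 178 + 35.06/60 = 178.5843333
  hemisphere W, so the sign is −
Point 6:
  φ: 49 + 46/60 + 11.3/3600 = 49.7698056
  S → negative
  Longitude: 39° + 8/60 + 57.4/3600 = 39 + 0.133333 + 0.015944 = 39.1492778
  W ⇒ negate

1. -0.907587, -145.624167
2. -34.541961, -29.362222
3. -42.576135, -9.273532
4. -70.551544, -95.038556
5. 6.667617, -178.584333
6. -49.769806, -39.149278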